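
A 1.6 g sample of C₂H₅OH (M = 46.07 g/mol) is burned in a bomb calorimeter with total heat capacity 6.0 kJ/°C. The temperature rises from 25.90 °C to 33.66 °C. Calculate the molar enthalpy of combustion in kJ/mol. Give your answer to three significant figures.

ΔH = -1340 kJ/mol

ΔT = 33.66 − 25.90 = 7.76 °C
q_cal = C_cal × ΔT = 6.0 × 7.76 = 46.56 kJ
n = 1.6 / 46.07 = 0.03473 mol
q_rxn = −q_cal = -46.56 kJ
ΔH = -46.56 / 0.03473 = -1341 kJ/mol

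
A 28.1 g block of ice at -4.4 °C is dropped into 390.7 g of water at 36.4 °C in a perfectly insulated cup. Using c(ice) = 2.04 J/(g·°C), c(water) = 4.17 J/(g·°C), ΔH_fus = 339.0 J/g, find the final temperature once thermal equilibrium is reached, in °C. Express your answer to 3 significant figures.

Heat to bring ice to 0 °C and melt it: q₁ = 28.1×2.04×4.4 + 28.1×339.0 = 9778.1 J
Heat the water can supply cooling to 0 °C: 390.7×4.17×36.4 = 59303.6 J > q₁, so all ice melts.
Energy balance: 390.7×4.17×(36.4 − T) = 9778.1 + 28.1×4.17×(T − 0)
1629.219(36.4 − T) = 9778.1 + 117.177 T
59303.6 − 9778.1 = 1746.396 T
T = 49525.5 / 1746.396 = 28.36 °C

T_f = 28.4 °C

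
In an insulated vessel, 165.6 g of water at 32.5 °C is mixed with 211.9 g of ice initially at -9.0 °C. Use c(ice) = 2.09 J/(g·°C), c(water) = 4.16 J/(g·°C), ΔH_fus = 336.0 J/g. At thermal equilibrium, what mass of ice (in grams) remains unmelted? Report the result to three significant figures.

Heat to warm all ice to 0 °C: 211.9×2.09×9.0 = 3985.8 J
Heat released by water cooling to 0 °C: 165.6×4.16×32.5 = 22389 J
22389 J < 3985.8 + 211.9×336.0 = 75184.2 J, so not all ice melts; final T = 0 °C.
Heat left for melting: 22389 − 3985.8 = 18403.2 J
Mass melted = 18403.2 / 336.0 = 54.77 g
Ice remaining = 211.9 − 54.77 = 157.13 g

m_ice remaining = 157 g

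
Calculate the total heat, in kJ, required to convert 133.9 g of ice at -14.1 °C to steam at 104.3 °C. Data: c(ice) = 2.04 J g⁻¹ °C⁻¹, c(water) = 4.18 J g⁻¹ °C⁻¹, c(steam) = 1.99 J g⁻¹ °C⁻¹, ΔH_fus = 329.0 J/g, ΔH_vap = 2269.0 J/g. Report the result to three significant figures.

q1 (heat ice -14.1→0.0 °C): 133.9 × 2.04 × 14.1 = 3851 J
q2 (melt at 0 °C): 133.9 × 329.0 = 44053 J
q3 (heat water 0.0→100.0 °C): 133.9 × 4.18 × 100.0 = 55970 J
q4 (vaporize at 100 °C): 133.9 × 2269.0 = 303819 J
q5 (heat steam 100.0→104.3 °C): 133.9 × 1.99 × 4.3 = 1146 J
Total: 3851 + 44053 + 55970 + 303819 + 1146 = 408839 J = 409 kJ

q = 409 kJ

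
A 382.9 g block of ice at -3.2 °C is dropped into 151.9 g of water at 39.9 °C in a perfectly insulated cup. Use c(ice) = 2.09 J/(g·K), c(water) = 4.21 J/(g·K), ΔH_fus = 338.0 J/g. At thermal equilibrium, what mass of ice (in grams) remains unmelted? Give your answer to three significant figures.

m_ice remaining = 315 g

Heat to warm all ice to 0 °C: 382.9×2.09×3.2 = 2560.8 J
Heat released by water cooling to 0 °C: 151.9×4.21×39.9 = 25516 J
25516 J < 2560.8 + 382.9×338.0 = 131981.0 J, so not all ice melts; final T = 0 °C.
Heat left for melting: 25516 − 2560.8 = 22955.2 J
Mass melted = 22955.2 / 338.0 = 67.91 g
Ice remaining = 382.9 − 67.91 = 314.99 g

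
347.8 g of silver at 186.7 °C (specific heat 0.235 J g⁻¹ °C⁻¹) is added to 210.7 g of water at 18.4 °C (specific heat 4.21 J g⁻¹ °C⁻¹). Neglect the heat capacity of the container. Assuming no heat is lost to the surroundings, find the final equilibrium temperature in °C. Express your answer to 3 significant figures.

Heat lost by silver = heat gained by water.
(347.8)(0.235)(186.7 − T) = (210.7)(4.21)(T − 18.4)
81.733 (186.7 − T) = 887.047 (T − 18.4)
15260 − 81.733 T = 887.047 T − 16322
31582 = 968.780 T
T = 32.60 °C

T_f = 32.6 °C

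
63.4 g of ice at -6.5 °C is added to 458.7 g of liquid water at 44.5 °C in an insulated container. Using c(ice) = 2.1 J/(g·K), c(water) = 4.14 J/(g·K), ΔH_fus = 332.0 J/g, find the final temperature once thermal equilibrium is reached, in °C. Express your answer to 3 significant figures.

T_f = 29.0 °C

Heat to bring ice to 0 °C and melt it: q₁ = 63.4×2.1×6.5 + 63.4×332.0 = 21914 J
Heat the water can supply cooling to 0 °C: 458.7×4.14×44.5 = 84506.3 J > q₁, so all ice melts.
Energy balance: 458.7×4.14×(44.5 − T) = 21914 + 63.4×4.14×(T − 0)
1899.018(44.5 − T) = 21914 + 262.476 T
84506.3 − 21914 = 2161.494 T
T = 62592.3 / 2161.494 = 28.96 °C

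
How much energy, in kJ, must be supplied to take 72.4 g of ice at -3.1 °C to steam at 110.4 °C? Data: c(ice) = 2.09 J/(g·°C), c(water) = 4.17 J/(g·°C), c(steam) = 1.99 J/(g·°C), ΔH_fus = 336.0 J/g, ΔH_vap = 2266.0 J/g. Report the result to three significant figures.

q1 (heat ice -3.1→0.0 °C): 72.4 × 2.09 × 3.1 = 469 J
q2 (melt at 0 °C): 72.4 × 336.0 = 24326 J
q3 (heat water 0.0→100.0 °C): 72.4 × 4.17 × 100.0 = 30191 J
q4 (vaporize at 100 °C): 72.4 × 2266.0 = 164058 J
q5 (heat steam 100.0→110.4 °C): 72.4 × 1.99 × 10.4 = 1498 J
Total: 469 + 24326 + 30191 + 164058 + 1498 = 220542 J = 221 kJ

q = 221 kJ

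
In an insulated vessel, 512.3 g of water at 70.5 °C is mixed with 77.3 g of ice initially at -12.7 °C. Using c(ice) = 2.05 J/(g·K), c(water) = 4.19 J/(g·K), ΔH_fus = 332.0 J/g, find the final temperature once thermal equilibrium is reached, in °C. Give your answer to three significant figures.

T_f = 50.1 °C

Heat to bring ice to 0 °C and melt it: q₁ = 77.3×2.05×12.7 + 77.3×332.0 = 27676 J
Heat the water can supply cooling to 0 °C: 512.3×4.19×70.5 = 151331 J > q₁, so all ice melts.
Energy balance: 512.3×4.19×(70.5 − T) = 27676 + 77.3×4.19×(T − 0)
2146.537(70.5 − T) = 27676 + 323.887 T
151331 − 27676 = 2470.424 T
T = 123655 / 2470.424 = 50.05 °C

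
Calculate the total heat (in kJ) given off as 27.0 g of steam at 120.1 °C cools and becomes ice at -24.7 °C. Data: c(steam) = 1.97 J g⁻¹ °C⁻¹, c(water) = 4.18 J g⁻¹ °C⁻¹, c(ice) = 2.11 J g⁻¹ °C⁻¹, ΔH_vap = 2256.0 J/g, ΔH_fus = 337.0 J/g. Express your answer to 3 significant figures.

q1 (cool steam 120.1→100 °C): 27.0 × 1.97 × 20.1 = 1069 J
q2 (condense at 100 °C): 27.0 × 2256.0 = 60912 J
q3 (cool water 100→0 °C): 27.0 × 4.18 × 100.0 = 11286 J
q4 (freeze at 0 °C): 27.0 × 337.0 = 9099 J
q5 (cool ice 0→-24.7 °C): 27.0 × 2.11 × 24.7 = 1407 J
Total: 1069 + 60912 + 11286 + 9099 + 1407 = 83773 J = 83.8 kJ

q = 83.8 kJ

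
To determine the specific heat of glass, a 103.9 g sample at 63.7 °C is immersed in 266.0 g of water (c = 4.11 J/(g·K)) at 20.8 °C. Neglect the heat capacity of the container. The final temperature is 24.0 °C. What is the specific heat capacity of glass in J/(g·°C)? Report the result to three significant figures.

q_gained = (266.0 × 4.11) × (24.0 − 20.8) = 3498 J
q_lost = 103.9 × c × (63.7 − 24.0) = 4124.83 c
Set equal: c = 3498 / 4124.83 = 0.848 J/(g·°C)

c = 0.848 J/(g·°C)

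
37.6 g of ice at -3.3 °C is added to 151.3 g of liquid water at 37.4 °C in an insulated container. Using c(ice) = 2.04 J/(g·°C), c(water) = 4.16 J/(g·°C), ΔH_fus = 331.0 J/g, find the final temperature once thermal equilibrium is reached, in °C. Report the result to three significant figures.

Heat to bring ice to 0 °C and melt it: q₁ = 37.6×2.04×3.3 + 37.6×331.0 = 12699 J
Heat the water can supply cooling to 0 °C: 151.3×4.16×37.4 = 23539.9 J > q₁, so all ice melts.
Energy balance: 151.3×4.16×(37.4 − T) = 12699 + 37.6×4.16×(T − 0)
629.408(37.4 − T) = 12699 + 156.416 T
23539.9 − 12699 = 785.824 T
T = 10840.9 / 785.824 = 13.80 °C

T_f = 13.8 °C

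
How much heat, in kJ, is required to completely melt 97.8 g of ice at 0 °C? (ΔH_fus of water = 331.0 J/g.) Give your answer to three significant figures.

q = m × ΔH_fus = 97.8 × 331.0 = 32370 J = 32.4 kJ

q = 32.4 kJ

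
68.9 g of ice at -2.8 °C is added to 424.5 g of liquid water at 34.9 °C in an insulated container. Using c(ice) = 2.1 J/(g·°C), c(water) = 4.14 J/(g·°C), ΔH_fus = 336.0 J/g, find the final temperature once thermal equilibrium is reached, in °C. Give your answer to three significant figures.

T_f = 18.5 °C

Heat to bring ice to 0 °C and melt it: q₁ = 68.9×2.1×2.8 + 68.9×336.0 = 23556 J
Heat the water can supply cooling to 0 °C: 424.5×4.14×34.9 = 61334.3 J > q₁, so all ice melts.
Energy balance: 424.5×4.14×(34.9 − T) = 23556 + 68.9×4.14×(T − 0)
1757.43(34.9 − T) = 23556 + 285.246 T
61334.3 − 23556 = 2042.676 T
T = 37778.3 / 2042.676 = 18.49 °C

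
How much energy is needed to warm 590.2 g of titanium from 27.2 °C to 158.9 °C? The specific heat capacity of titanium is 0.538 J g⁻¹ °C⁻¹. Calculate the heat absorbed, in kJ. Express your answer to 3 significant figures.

q = 41.8 kJ

q = m c ΔT = 590.2 × 0.538 × (158.9 − 27.2)
q = 590.2 × 0.538 × 131.7 = 41820 J = 41.8 kJ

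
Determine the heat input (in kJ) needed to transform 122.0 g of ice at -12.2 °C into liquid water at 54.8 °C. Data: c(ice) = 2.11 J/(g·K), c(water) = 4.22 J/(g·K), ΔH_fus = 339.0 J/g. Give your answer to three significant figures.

q1 (heat ice -12.2→0.0 °C): 122.0 × 2.11 × 12.2 = 3141 J
q2 (melt at 0 °C): 122.0 × 339.0 = 41358 J
q3 (heat water 0.0→54.8 °C): 122.0 × 4.22 × 54.8 = 28213 J
Total: 3141 + 41358 + 28213 = 72712 J = 72.7 kJ

q = 72.7 kJ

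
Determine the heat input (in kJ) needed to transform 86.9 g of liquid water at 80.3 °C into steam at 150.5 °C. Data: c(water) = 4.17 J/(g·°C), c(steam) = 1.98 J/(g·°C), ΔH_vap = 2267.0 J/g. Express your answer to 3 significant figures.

q = 213 kJ

q1 (heat water 80.3→100.0 °C): 86.9 × 4.17 × 19.7 = 7139 J
q2 (vaporize at 100 °C): 86.9 × 2267.0 = 197002 J
q3 (heat steam 100.0→150.5 °C): 86.9 × 1.98 × 50.5 = 8689 J
Total: 7139 + 197002 + 8689 = 212830 J = 213 kJ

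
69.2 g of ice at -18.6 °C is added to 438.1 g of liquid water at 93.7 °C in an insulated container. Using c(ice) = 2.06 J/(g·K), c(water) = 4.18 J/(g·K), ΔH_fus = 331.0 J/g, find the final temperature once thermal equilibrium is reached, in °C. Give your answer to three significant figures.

Heat to bring ice to 0 °C and melt it: q₁ = 69.2×2.06×18.6 + 69.2×331.0 = 25557 J
Heat the water can supply cooling to 0 °C: 438.1×4.18×93.7 = 171589 J > q₁, so all ice melts.
Energy balance: 438.1×4.18×(93.7 − T) = 25557 + 69.2×4.18×(T − 0)
1831.258(93.7 − T) = 25557 + 289.256 T
171589 − 25557 = 2120.514 T
T = 146032 / 2120.514 = 68.87 °C

T_f = 68.9 °C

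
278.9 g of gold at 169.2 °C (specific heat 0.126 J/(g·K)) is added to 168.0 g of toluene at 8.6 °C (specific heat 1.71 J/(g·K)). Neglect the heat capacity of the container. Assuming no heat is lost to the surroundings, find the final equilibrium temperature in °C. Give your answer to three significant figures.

Heat lost by gold = heat gained by toluene.
(278.9)(0.126)(169.2 − T) = (168.0)(1.71)(T − 8.6)
35.1414 (169.2 − T) = 287.28 (T − 8.6)
5945.9 − 35.1414 T = 287.28 T − 2470.6
8416.5 = 322.4214 T
T = 26.10 °C

T_f = 26.1 °C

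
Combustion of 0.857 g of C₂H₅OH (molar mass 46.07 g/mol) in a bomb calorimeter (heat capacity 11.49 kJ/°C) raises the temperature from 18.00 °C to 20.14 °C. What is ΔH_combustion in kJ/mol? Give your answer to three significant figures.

ΔT = 20.14 − 18.00 = 2.14 °C
q_cal = C_cal × ΔT = 11.49 × 2.14 = 24.5886 kJ
n = 0.857 / 46.07 = 0.01860 mol
q_rxn = −q_cal = -24.5886 kJ
ΔH = -24.5886 / 0.01860 = -1322 kJ/mol

ΔH = -1320 kJ/mol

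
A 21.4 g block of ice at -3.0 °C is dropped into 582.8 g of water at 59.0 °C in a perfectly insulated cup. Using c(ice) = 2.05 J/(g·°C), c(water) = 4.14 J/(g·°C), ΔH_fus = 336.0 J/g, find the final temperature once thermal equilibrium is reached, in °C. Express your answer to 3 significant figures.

T_f = 54.0 °C

Heat to bring ice to 0 °C and melt it: q₁ = 21.4×2.05×3.0 + 21.4×336.0 = 7322.0 J
Heat the water can supply cooling to 0 °C: 582.8×4.14×59.0 = 142355 J > q₁, so all ice melts.
Energy balance: 582.8×4.14×(59.0 − T) = 7322.0 + 21.4×4.14×(T − 0)
2412.792(59.0 − T) = 7322.0 + 88.596 T
142355 − 7322.0 = 2501.388 T
T = 135033.0 / 2501.388 = 53.98 °C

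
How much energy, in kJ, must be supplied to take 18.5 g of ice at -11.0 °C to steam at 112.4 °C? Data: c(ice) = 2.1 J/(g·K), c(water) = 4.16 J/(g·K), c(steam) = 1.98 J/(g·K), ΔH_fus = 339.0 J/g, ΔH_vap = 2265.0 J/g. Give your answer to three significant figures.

q1 (heat ice -11.0→0.0 °C): 18.5 × 2.1 × 11.0 = 427 J
q2 (melt at 0 °C): 18.5 × 339.0 = 6272 J
q3 (heat water 0.0→100.0 °C): 18.5 × 4.16 × 100.0 = 7696 J
q4 (vaporize at 100 °C): 18.5 × 2265.0 = 41903 J
q5 (heat steam 100.0→112.4 °C): 18.5 × 1.98 × 12.4 = 454 J
Total: 427 + 6272 + 7696 + 41903 + 454 = 56752 J = 56.8 kJ

q = 56.8 kJ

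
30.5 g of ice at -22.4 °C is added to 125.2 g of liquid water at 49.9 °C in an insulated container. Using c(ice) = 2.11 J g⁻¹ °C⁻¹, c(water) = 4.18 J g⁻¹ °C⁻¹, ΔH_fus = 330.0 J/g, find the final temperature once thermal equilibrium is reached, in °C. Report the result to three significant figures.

T_f = 22.4 °C

Heat to bring ice to 0 °C and melt it: q₁ = 30.5×2.11×22.4 + 30.5×330.0 = 11507 J
Heat the water can supply cooling to 0 °C: 125.2×4.18×49.9 = 26114.5 J > q₁, so all ice melts.
Energy balance: 125.2×4.18×(49.9 − T) = 11507 + 30.5×4.18×(T − 0)
523.336(49.9 − T) = 11507 + 127.49 T
26114.5 − 11507 = 650.826 T
T = 14607.5 / 650.826 = 22.44 °C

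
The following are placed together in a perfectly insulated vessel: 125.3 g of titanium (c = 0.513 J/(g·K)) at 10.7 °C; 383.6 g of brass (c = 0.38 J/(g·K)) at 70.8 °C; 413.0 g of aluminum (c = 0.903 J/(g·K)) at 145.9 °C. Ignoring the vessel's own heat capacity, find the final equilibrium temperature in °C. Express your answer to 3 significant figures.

Σ mᵢcᵢ(T − Tᵢ) = 0  ⇒  T = Σ mᵢcᵢTᵢ / Σ mᵢcᵢ
Σ mᵢcᵢ = 125.3×0.513 + 383.6×0.38 + 413.0×0.903 = 582.9859
Σ mᵢcᵢTᵢ = 64.2789×10.7 + 145.768×70.8 + 372.939×145.9 = 65420
T = 65420 / 582.9859 = 112.2 °C

T_f = 112 °C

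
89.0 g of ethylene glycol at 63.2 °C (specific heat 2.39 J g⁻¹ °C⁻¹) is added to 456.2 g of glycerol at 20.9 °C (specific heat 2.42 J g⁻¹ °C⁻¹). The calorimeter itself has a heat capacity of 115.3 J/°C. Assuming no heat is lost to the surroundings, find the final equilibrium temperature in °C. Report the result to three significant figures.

T_f = 27.2 °C

Heat lost by ethylene glycol = heat gained by glycerol + calorimeter.
(89.0)(2.39)(63.2 − T) = [(456.2)(2.42) + 115.3](T − 20.9)
212.71 (63.2 − T) = 1219.304 (T − 20.9)
13443 − 212.71 T = 1219.304 T − 25483
38926 = 1432.014 T
T = 27.18 °C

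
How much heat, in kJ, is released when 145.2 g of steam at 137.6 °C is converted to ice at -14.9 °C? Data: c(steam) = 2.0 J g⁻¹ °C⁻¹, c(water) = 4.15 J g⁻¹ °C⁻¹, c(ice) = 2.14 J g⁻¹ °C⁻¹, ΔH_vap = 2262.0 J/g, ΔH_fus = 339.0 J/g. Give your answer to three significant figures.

q1 (cool steam 137.6→100 °C): 145.2 × 2.0 × 37.6 = 10919 J
q2 (condense at 100 °C): 145.2 × 2262.0 = 328442 J
q3 (cool water 100→0 °C): 145.2 × 4.15 × 100.0 = 60258 J
q4 (freeze at 0 °C): 145.2 × 339.0 = 49223 J
q5 (cool ice 0→-14.9 °C): 145.2 × 2.14 × 14.9 = 4630 J
Total: 10919 + 328442 + 60258 + 49223 + 4630 = 453472 J = 453 kJ

q = 453 kJ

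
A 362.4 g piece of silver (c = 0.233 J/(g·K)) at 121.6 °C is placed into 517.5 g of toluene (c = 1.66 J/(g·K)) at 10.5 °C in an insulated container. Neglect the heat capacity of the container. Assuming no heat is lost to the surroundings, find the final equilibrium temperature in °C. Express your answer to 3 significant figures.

Heat lost by silver = heat gained by toluene.
(362.4)(0.233)(121.6 − T) = (517.5)(1.66)(T − 10.5)
84.4392 (121.6 − T) = 859.05 (T − 10.5)
10268 − 84.4392 T = 859.05 T − 9020.0
19288.0 = 943.4892 T
T = 20.44 °C

T_f = 20.4 °C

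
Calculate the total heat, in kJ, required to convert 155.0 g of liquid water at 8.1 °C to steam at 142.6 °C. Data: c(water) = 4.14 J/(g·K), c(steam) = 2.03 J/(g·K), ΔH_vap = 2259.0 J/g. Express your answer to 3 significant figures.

q = 423 kJ

q1 (heat water 8.1→100.0 °C): 155.0 × 4.14 × 91.9 = 58972 J
q2 (vaporize at 100 °C): 155.0 × 2259.0 = 350145 J
q3 (heat steam 100.0→142.6 °C): 155.0 × 2.03 × 42.6 = 13404 J
Total: 58972 + 350145 + 13404 = 422521 J = 423 kJ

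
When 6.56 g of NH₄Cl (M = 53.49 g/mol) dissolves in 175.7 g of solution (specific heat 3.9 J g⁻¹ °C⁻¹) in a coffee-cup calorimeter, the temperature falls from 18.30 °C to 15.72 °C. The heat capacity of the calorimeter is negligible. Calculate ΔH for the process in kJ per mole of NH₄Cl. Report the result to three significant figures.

|ΔT| = |15.72 − 18.30| = 2.58 °C
|q_surr| = (175.7 × 3.9) × 2.58 = 685.23 × 2.58 = 1768 J
n(NH₄Cl) = 6.56 / 53.49 = 0.1226 mol
Temperature fell, so q_rxn = +|q_surr| = 1.768 kJ
ΔH = q_rxn / n = 14.42 kJ/mol

ΔH = 14.4 kJ/mol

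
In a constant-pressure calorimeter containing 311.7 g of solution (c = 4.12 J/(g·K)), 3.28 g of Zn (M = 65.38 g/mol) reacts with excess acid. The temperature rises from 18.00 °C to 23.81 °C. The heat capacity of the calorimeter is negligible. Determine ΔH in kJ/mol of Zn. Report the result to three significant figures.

|ΔT| = |23.81 − 18.00| = 5.81 °C
|q_surr| = (311.7 × 4.12) × 5.81 = 1284.204 × 5.81 = 7461 J
n(Zn) = 3.28 / 65.38 = 0.05017 mol
Temperature rose, so q_rxn = −|q_surr| = -7.461 kJ
ΔH = q_rxn / n = -148.7 kJ/mol

ΔH = -149 kJ/mol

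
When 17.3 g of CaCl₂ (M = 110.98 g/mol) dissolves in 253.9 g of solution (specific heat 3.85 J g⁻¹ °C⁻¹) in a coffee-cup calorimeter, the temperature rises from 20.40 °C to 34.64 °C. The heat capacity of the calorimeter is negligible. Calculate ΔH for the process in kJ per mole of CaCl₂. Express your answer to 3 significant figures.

ΔH = -89.3 kJ/mol

|ΔT| = |34.64 − 20.40| = 14.24 °C
|q_surr| = (253.9 × 3.85) × 14.24 = 977.515 × 14.24 = 13920 J
n(CaCl₂) = 17.3 / 110.98 = 0.1559 mol
Temperature rose, so q_rxn = −|q_surr| = -13.92 kJ
ΔH = q_rxn / n = -89.29 kJ/mol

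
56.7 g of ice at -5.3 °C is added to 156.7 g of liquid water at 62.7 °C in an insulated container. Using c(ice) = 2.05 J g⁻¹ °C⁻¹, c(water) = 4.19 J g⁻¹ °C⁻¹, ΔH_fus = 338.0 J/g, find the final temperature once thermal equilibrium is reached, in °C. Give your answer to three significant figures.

T_f = 23.9 °C

Heat to bring ice to 0 °C and melt it: q₁ = 56.7×2.05×5.3 + 56.7×338.0 = 19781 J
Heat the water can supply cooling to 0 °C: 156.7×4.19×62.7 = 41167.1 J > q₁, so all ice melts.
Energy balance: 156.7×4.19×(62.7 − T) = 19781 + 56.7×4.19×(T − 0)
656.573(62.7 − T) = 19781 + 237.573 T
41167.1 − 19781 = 894.146 T
T = 21386.1 / 894.146 = 23.92 °C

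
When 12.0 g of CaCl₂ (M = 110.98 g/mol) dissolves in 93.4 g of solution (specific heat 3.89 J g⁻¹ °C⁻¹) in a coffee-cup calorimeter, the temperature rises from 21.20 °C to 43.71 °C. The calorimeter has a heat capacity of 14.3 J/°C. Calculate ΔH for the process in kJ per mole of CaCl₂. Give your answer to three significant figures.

ΔH = -78.6 kJ/mol

|ΔT| = |43.71 − 21.20| = 22.51 °C
|q_surr| = (93.4 × 3.89 + 14.3) × 22.51 = 377.626 × 22.51 = 8500 J
n(CaCl₂) = 12.0 / 110.98 = 0.1081 mol
Temperature rose, so q_rxn = −|q_surr| = -8.500 kJ
ΔH = q_rxn / n = -78.63 kJ/mol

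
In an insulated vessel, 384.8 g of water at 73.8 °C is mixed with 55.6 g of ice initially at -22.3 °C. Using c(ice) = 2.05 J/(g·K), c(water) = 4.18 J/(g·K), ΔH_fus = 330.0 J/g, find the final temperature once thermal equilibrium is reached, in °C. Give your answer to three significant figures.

Heat to bring ice to 0 °C and melt it: q₁ = 55.6×2.05×22.3 + 55.6×330.0 = 20890 J
Heat the water can supply cooling to 0 °C: 384.8×4.18×73.8 = 118705 J > q₁, so all ice melts.
Energy balance: 384.8×4.18×(73.8 − T) = 20890 + 55.6×4.18×(T − 0)
1608.464(73.8 − T) = 20890 + 232.408 T
118705 − 20890 = 1840.872 T
T = 97815 / 1840.872 = 53.14 °C

T_f = 53.1 °C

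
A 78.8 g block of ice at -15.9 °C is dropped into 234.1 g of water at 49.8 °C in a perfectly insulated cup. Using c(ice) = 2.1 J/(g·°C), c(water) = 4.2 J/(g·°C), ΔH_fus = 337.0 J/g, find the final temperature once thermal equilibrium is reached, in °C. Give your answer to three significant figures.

T_f = 15.0 °C

Heat to bring ice to 0 °C and melt it: q₁ = 78.8×2.1×15.9 + 78.8×337.0 = 29187 J
Heat the water can supply cooling to 0 °C: 234.1×4.2×49.8 = 48964.4 J > q₁, so all ice melts.
Energy balance: 234.1×4.2×(49.8 − T) = 29187 + 78.8×4.2×(T − 0)
983.22(49.8 − T) = 29187 + 330.96 T
48964.4 − 29187 = 1314.18 T
T = 19777.4 / 1314.18 = 15.049 °C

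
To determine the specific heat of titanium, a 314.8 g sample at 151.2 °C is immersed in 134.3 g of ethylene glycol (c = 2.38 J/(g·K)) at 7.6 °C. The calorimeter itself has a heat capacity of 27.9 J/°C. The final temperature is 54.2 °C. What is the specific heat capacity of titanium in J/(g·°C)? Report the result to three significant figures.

c = 0.530 J/(g·°C)

q_gained = (134.3 × 2.38 + 27.9) × (54.2 − 7.6) = 16195 J
q_lost = 314.8 × c × (151.2 − 54.2) = 30535.6 c
Set equal: c = 16195 / 30535.6 = 0.530 J/(g·°C)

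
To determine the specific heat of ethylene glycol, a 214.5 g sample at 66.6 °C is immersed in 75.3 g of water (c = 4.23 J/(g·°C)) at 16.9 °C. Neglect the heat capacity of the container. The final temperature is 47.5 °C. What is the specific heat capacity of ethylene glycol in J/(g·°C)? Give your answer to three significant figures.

q_gained = (75.3 × 4.23) × (47.5 − 16.9) = 9747 J
q_lost = 214.5 × c × (66.6 − 47.5) = 4096.95 c
Set equal: c = 9747 / 4096.95 = 2.38 J/(g·°C)

c = 2.38 J/(g·°C)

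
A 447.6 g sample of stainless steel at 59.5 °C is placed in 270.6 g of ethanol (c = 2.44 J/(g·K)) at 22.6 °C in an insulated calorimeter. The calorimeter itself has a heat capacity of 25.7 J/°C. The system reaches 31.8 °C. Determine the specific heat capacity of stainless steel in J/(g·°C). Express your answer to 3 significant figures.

c = 0.509 J/(g·°C)

q_gained = (270.6 × 2.44 + 25.7) × (31.8 − 22.6) = 6311 J
q_lost = 447.6 × c × (59.5 − 31.8) = 12398.52 c
Set equal: c = 6311 / 12398.52 = 0.509 J/(g·°C)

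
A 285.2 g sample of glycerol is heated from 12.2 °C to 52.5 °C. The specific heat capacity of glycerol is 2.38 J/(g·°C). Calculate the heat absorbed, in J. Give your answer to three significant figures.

q = 27400 J

q = m c ΔT = 285.2 × 2.38 × (52.5 − 12.2)
q = 285.2 × 2.38 × 40.3 = 27350 J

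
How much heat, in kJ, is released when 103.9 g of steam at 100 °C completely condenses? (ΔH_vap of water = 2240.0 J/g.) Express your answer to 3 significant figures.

q = m × ΔH_vap = 103.9 × 2240.0 = 232700 J = 233 kJ

q = 233 kJ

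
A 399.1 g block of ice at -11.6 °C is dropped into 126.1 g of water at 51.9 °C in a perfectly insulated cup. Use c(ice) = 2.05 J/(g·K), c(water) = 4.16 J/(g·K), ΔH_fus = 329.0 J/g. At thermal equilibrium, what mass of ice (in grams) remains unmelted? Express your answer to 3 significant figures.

Heat to warm all ice to 0 °C: 399.1×2.05×11.6 = 9490.6 J
Heat released by water cooling to 0 °C: 126.1×4.16×51.9 = 27225 J
27225 J < 9490.6 + 399.1×329.0 = 140794.5 J, so not all ice melts; final T = 0 °C.
Heat left for melting: 27225 − 9490.6 = 17734.4 J
Mass melted = 17734.4 / 329.0 = 53.90 g
Ice remaining = 399.1 − 53.90 = 345.20 g

m_ice remaining = 345 g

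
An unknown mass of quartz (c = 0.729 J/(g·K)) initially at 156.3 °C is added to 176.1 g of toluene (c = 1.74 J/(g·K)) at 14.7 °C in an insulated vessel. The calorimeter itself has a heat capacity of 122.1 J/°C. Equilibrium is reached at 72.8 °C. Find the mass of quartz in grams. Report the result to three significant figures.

q_gained = (176.1 × 1.74 + 122.1) × (72.8 − 14.7) = 24900 J
q_lost = m × 0.729 × (156.3 − 72.8) = 60.8715 m
m = 24900 / 60.8715 = 409 g

m = 409 g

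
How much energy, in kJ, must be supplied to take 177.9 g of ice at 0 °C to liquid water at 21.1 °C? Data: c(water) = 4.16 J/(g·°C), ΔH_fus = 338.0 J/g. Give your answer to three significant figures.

q1 (melt at 0 °C): 177.9 × 338.0 = 60130 J
q2 (heat water 0.0→21.1 °C): 177.9 × 4.16 × 21.1 = 15615 J
Total: 60130 + 15615 = 75745 J = 75.7 kJ

q = 75.7 kJ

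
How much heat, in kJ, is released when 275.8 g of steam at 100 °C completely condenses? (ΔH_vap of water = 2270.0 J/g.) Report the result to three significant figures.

q = 626 kJ

q = m × ΔH_vap = 275.8 × 2270.0 = 626100 J = 626 kJ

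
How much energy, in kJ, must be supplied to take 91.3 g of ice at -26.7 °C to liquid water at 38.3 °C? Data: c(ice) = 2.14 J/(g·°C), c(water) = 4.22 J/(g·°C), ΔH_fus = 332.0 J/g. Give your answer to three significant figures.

q = 50.3 kJ

q1 (heat ice -26.7→0.0 °C): 91.3 × 2.14 × 26.7 = 5217 J
q2 (melt at 0 °C): 91.3 × 332.0 = 30312 J
q3 (heat water 0.0→38.3 °C): 91.3 × 4.22 × 38.3 = 14756 J
Total: 5217 + 30312 + 14756 = 50285 J = 50.3 kJ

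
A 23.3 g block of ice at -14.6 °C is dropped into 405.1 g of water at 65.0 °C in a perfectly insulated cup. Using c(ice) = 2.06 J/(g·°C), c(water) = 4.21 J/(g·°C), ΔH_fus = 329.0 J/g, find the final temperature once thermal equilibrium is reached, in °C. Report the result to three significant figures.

Heat to bring ice to 0 °C and melt it: q₁ = 23.3×2.06×14.6 + 23.3×329.0 = 8366.5 J
Heat the water can supply cooling to 0 °C: 405.1×4.21×65.0 = 110856 J > q₁, so all ice melts.
Energy balance: 405.1×4.21×(65.0 − T) = 8366.5 + 23.3×4.21×(T − 0)
1705.471(65.0 − T) = 8366.5 + 98.093 T
110856 − 8366.5 = 1803.564 T
T = 102489.5 / 1803.564 = 56.83 °C

T_f = 56.8 °C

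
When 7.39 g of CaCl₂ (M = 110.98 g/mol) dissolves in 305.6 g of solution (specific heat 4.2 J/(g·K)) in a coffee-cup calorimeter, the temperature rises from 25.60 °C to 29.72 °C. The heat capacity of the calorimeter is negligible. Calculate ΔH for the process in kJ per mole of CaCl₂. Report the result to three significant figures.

ΔH = -79.4 kJ/mol

|ΔT| = |29.72 − 25.60| = 4.12 °C
|q_surr| = (305.6 × 4.2) × 4.12 = 1283.52 × 4.12 = 5288 J
n(CaCl₂) = 7.39 / 110.98 = 0.06659 mol
Temperature rose, so q_rxn = −|q_surr| = -5.288 kJ
ΔH = q_rxn / n = -79.41 kJ/mol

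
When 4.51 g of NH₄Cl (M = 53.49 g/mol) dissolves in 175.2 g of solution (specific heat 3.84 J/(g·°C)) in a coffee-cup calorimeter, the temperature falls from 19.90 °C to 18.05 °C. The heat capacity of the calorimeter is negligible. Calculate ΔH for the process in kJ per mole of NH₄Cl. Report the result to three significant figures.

|ΔT| = |18.05 − 19.90| = 1.85 °C
|q_surr| = (175.2 × 3.84) × 1.85 = 672.768 × 1.85 = 1245 J
n(NH₄Cl) = 4.51 / 53.49 = 0.08431 mol
Temperature fell, so q_rxn = +|q_surr| = 1.245 kJ
ΔH = q_rxn / n = 14.77 kJ/mol

ΔH = 14.8 kJ/mol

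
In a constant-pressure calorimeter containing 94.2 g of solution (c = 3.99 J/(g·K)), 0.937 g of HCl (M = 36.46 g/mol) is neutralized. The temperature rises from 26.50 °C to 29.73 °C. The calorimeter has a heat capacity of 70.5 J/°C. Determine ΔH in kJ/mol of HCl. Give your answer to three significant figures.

ΔH = -56.1 kJ/mol

|ΔT| = |29.73 − 26.50| = 3.23 °C
|q_surr| = (94.2 × 3.99 + 70.5) × 3.23 = 446.358 × 3.23 = 1442 J
n(HCl) = 0.937 / 36.46 = 0.02570 mol
Temperature rose, so q_rxn = −|q_surr| = -1.442 kJ
ΔH = q_rxn / n = -56.11 kJ/mol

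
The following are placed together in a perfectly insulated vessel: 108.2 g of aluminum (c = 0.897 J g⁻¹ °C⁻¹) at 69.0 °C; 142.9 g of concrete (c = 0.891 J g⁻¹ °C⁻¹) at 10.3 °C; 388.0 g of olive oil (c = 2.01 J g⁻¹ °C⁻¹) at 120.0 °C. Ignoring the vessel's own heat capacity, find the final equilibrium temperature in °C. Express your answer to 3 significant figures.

T_f = 101 °C

Σ mᵢcᵢ(T − Tᵢ) = 0  ⇒  T = Σ mᵢcᵢTᵢ / Σ mᵢcᵢ
Σ mᵢcᵢ = 108.2×0.897 + 142.9×0.891 + 388.0×2.01 = 1004.2593
Σ mᵢcᵢTᵢ = 97.0554×69.0 + 127.3239×10.3 + 779.88×120.0 = 101590
T = 101590 / 1004.2593 = 101.2 °C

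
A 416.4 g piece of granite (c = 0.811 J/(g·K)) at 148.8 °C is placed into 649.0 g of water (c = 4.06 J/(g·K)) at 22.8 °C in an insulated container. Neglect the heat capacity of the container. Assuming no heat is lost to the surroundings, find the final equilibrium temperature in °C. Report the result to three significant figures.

Heat lost by granite = heat gained by water.
(416.4)(0.811)(148.8 − T) = (649.0)(4.06)(T − 22.8)
337.7004 (148.8 − T) = 2634.94 (T − 22.8)
50250 − 337.7004 T = 2634.94 T − 60077
110327 = 2972.6404 T
T = 37.11 °C

T_f = 37.1 °C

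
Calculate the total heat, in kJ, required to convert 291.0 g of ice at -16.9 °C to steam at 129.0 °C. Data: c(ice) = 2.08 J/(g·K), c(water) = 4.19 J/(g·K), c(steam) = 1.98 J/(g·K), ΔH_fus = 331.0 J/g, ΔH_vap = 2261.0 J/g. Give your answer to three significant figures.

q = 903 kJ

q1 (heat ice -16.9→0.0 °C): 291.0 × 2.08 × 16.9 = 10229 J
q2 (melt at 0 °C): 291.0 × 331.0 = 96321 J
q3 (heat water 0.0→100.0 °C): 291.0 × 4.19 × 100.0 = 121929 J
q4 (vaporize at 100 °C): 291.0 × 2261.0 = 657951 J
q5 (heat steam 100.0→129.0 °C): 291.0 × 1.98 × 29.0 = 16709 J
Total: 10229 + 96321 + 121929 + 657951 + 16709 = 903139 J = 903 kJ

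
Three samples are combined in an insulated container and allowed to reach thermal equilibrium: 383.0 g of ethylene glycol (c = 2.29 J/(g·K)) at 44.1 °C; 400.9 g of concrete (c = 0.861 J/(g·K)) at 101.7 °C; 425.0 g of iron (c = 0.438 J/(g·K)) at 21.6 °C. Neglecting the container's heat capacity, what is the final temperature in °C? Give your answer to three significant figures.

T_f = 55.2 °C

Σ mᵢcᵢ(T − Tᵢ) = 0  ⇒  T = Σ mᵢcᵢTᵢ / Σ mᵢcᵢ
Σ mᵢcᵢ = 383.0×2.29 + 400.9×0.861 + 425.0×0.438 = 1408.3949
Σ mᵢcᵢTᵢ = 877.07×44.1 + 345.1749×101.7 + 186.15×21.6 = 77804
T = 77804 / 1408.3949 = 55.24 °C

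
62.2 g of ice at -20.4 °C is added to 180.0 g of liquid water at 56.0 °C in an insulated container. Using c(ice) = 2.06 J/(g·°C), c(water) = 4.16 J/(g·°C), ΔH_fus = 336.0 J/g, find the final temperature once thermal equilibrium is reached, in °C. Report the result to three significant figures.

Heat to bring ice to 0 °C and melt it: q₁ = 62.2×2.06×20.4 + 62.2×336.0 = 23513 J
Heat the water can supply cooling to 0 °C: 180.0×4.16×56.0 = 41932.8 J > q₁, so all ice melts.
Energy balance: 180.0×4.16×(56.0 − T) = 23513 + 62.2×4.16×(T − 0)
748.8(56.0 − T) = 23513 + 258.752 T
41932.8 − 23513 = 1007.552 T
T = 18419.8 / 1007.552 = 18.28 °C

T_f = 18.3 °C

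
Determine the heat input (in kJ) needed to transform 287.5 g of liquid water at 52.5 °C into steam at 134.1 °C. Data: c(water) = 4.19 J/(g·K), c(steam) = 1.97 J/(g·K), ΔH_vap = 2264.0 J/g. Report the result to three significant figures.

q = 727 kJ

q1 (heat water 52.5→100.0 °C): 287.5 × 4.19 × 47.5 = 57220 J
q2 (vaporize at 100 °C): 287.5 × 2264.0 = 650900 J
q3 (heat steam 100.0→134.1 °C): 287.5 × 1.97 × 34.1 = 19313 J
Total: 57220 + 650900 + 19313 = 727433 J = 727 kJ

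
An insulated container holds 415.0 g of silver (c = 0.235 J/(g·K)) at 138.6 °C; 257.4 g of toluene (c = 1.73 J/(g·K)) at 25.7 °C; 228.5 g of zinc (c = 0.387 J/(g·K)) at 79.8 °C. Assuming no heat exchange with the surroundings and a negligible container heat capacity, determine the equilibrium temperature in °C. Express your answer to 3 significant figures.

T_f = 50.7 °C

Σ mᵢcᵢ(T − Tᵢ) = 0  ⇒  T = Σ mᵢcᵢTᵢ / Σ mᵢcᵢ
Σ mᵢcᵢ = 415.0×0.235 + 257.4×1.73 + 228.5×0.387 = 631.2565
Σ mᵢcᵢTᵢ = 97.525×138.6 + 445.302×25.7 + 88.4295×79.8 = 32018
T = 32018 / 631.2565 = 50.72 °C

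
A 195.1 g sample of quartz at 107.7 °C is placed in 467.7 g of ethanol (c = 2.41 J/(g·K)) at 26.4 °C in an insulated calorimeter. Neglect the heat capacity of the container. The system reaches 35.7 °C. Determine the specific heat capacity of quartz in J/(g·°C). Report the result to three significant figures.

c = 0.746 J/(g·°C)

q_gained = (467.7 × 2.41) × (35.7 − 26.4) = 10480 J
q_lost = 195.1 × c × (107.7 − 35.7) = 14047.2 c
Set equal: c = 10480 / 14047.2 = 0.746 J/(g·°C)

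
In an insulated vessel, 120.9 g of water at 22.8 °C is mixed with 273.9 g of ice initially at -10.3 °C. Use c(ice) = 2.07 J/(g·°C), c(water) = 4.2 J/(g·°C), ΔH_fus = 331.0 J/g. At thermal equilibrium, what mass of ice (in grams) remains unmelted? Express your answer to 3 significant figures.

m_ice remaining = 257 g

Heat to warm all ice to 0 °C: 273.9×2.07×10.3 = 5839.8 J
Heat released by water cooling to 0 °C: 120.9×4.2×22.8 = 11577 J
11577 J < 5839.8 + 273.9×331.0 = 96500.7 J, so not all ice melts; final T = 0 °C.
Heat left for melting: 11577 − 5839.8 = 5737.2 J
Mass melted = 5737.2 / 331.0 = 17.33 g
Ice remaining = 273.9 − 17.33 = 256.57 g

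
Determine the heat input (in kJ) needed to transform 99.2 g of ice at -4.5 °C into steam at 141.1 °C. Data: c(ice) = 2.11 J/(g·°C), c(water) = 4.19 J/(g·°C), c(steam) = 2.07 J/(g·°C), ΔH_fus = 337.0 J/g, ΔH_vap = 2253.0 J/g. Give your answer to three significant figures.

q1 (heat ice -4.5→0.0 °C): 99.2 × 2.11 × 4.5 = 942 J
q2 (melt at 0 °C): 99.2 × 337.0 = 33430 J
q3 (heat water 0.0→100.0 °C): 99.2 × 4.19 × 100.0 = 41565 J
q4 (vaporize at 100 °C): 99.2 × 2253.0 = 223498 J
q5 (heat steam 100.0→141.1 °C): 99.2 × 2.07 × 41.1 = 8440 J
Total: 942 + 33430 + 41565 + 223498 + 8440 = 307875 J = 308 kJ

q = 308 kJ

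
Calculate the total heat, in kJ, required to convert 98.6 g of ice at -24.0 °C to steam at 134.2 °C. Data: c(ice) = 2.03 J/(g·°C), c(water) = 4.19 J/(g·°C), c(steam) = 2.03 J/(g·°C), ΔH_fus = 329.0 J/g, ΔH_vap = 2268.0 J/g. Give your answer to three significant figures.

q = 309 kJ

q1 (heat ice -24.0→0.0 °C): 98.6 × 2.03 × 24.0 = 4804 J
q2 (melt at 0 °C): 98.6 × 329.0 = 32439 J
q3 (heat water 0.0→100.0 °C): 98.6 × 4.19 × 100.0 = 41313 J
q4 (vaporize at 100 °C): 98.6 × 2268.0 = 223625 J
q5 (heat steam 100.0→134.2 °C): 98.6 × 2.03 × 34.2 = 6845 J
Total: 4804 + 32439 + 41313 + 223625 + 6845 = 309026 J = 309 kJ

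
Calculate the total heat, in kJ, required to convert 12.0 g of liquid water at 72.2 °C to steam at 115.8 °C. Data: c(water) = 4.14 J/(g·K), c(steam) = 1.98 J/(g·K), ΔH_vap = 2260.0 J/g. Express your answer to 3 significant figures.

q1 (heat water 72.2→100.0 °C): 12.0 × 4.14 × 27.8 = 1381 J
q2 (vaporize at 100 °C): 12.0 × 2260.0 = 27120 J
q3 (heat steam 100.0→115.8 °C): 12.0 × 1.98 × 15.8 = 375 J
Total: 1381 + 27120 + 375 = 28876 J = 28.9 kJ

q = 28.9 kJ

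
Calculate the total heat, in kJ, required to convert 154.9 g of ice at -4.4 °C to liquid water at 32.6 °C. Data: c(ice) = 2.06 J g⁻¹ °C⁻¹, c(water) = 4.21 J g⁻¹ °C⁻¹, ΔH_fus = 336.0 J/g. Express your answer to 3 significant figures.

q = 74.7 kJ

q1 (heat ice -4.4→0.0 °C): 154.9 × 2.06 × 4.4 = 1404 J
q2 (melt at 0 °C): 154.9 × 336.0 = 52046 J
q3 (heat water 0.0→32.6 °C): 154.9 × 4.21 × 32.6 = 21259 J
Total: 1404 + 52046 + 21259 = 74709 J = 74.7 kJ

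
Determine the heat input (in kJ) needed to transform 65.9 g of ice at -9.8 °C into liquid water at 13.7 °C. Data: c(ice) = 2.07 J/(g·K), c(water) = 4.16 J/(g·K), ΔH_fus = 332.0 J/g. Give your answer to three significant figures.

q = 27.0 kJ

q1 (heat ice -9.8→0.0 °C): 65.9 × 2.07 × 9.8 = 1337 J
q2 (melt at 0 °C): 65.9 × 332.0 = 21879 J
q3 (heat water 0.0→13.7 °C): 65.9 × 4.16 × 13.7 = 3756 J
Total: 1337 + 21879 + 3756 = 26972 J = 27.0 kJ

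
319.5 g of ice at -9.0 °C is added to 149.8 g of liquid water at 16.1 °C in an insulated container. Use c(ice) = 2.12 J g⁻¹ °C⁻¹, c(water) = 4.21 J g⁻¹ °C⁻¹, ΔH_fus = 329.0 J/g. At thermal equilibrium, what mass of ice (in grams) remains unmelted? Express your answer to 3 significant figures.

m_ice remaining = 307 g

Heat to warm all ice to 0 °C: 319.5×2.12×9.0 = 6096.1 J
Heat released by water cooling to 0 °C: 149.8×4.21×16.1 = 10154 J
10154 J < 6096.1 + 319.5×329.0 = 111211.6 J, so not all ice melts; final T = 0 °C.
Heat left for melting: 10154 − 6096.1 = 4057.9 J
Mass melted = 4057.9 / 329.0 = 12.33 g
Ice remaining = 319.5 − 12.33 = 307.17 g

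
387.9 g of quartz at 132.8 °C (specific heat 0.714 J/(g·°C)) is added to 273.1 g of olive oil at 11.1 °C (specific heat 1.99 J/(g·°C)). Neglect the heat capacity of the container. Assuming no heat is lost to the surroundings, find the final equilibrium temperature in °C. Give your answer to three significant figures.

Heat lost by quartz = heat gained by olive oil.
(387.9)(0.714)(132.8 − T) = (273.1)(1.99)(T − 11.1)
276.9606 (132.8 − T) = 543.469 (T − 11.1)
36780 − 276.9606 T = 543.469 T − 6032.5
42812.5 = 820.4296 T
T = 52.18 °C

T_f = 52.2 °C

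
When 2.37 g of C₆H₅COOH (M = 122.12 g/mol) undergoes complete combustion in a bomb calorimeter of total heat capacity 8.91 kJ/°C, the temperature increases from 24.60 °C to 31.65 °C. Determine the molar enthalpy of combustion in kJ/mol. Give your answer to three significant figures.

ΔH = -3240 kJ/mol

ΔT = 31.65 − 24.60 = 7.05 °C
q_cal = C_cal × ΔT = 8.91 × 7.05 = 62.8155 kJ
n = 2.37 / 122.12 = 0.01941 mol
q_rxn = −q_cal = -62.8155 kJ
ΔH = -62.8155 / 0.01941 = -3236 kJ/mol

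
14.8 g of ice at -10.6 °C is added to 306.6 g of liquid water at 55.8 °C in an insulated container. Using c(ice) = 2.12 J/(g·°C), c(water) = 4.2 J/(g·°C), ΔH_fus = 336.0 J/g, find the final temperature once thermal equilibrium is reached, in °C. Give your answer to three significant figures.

Heat to bring ice to 0 °C and melt it: q₁ = 14.8×2.12×10.6 + 14.8×336.0 = 5305.4 J
Heat the water can supply cooling to 0 °C: 306.6×4.2×55.8 = 71854.8 J > q₁, so all ice melts.
Energy balance: 306.6×4.2×(55.8 − T) = 5305.4 + 14.8×4.2×(T − 0)
1287.72(55.8 − T) = 5305.4 + 62.16 T
71854.8 − 5305.4 = 1349.88 T
T = 66549.4 / 1349.88 = 49.30 °C

T_f = 49.3 °C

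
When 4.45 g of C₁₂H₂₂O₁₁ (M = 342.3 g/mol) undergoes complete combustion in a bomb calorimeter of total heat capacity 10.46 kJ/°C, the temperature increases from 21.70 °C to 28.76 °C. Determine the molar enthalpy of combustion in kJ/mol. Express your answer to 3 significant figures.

ΔT = 28.76 − 21.70 = 7.06 °C
q_cal = C_cal × ΔT = 10.46 × 7.06 = 73.8476 kJ
n = 4.45 / 342.3 = 0.01300 mol
q_rxn = −q_cal = -73.8476 kJ
ΔH = -73.8476 / 0.01300 = -5681 kJ/mol

ΔH = -5680 kJ/mol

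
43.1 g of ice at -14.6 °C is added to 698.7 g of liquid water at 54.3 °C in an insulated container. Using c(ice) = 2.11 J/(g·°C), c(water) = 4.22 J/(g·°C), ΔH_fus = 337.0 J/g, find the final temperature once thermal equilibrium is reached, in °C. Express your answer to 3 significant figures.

Heat to bring ice to 0 °C and melt it: q₁ = 43.1×2.11×14.6 + 43.1×337.0 = 15852 J
Heat the water can supply cooling to 0 °C: 698.7×4.22×54.3 = 160104 J > q₁, so all ice melts.
Energy balance: 698.7×4.22×(54.3 − T) = 15852 + 43.1×4.22×(T − 0)
2948.514(54.3 − T) = 15852 + 181.882 T
160104 − 15852 = 3130.396 T
T = 144252 / 3130.396 = 46.08 °C

T_f = 46.1 °C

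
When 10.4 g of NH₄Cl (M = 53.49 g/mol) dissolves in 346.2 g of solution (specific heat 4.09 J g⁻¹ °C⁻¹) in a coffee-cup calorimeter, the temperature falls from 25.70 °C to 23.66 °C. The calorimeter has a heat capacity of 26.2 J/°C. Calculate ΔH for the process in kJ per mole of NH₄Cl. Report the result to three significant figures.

|ΔT| = |23.66 − 25.70| = 2.04 °C
|q_surr| = (346.2 × 4.09 + 26.2) × 2.04 = 1442.158 × 2.04 = 2942 J
n(NH₄Cl) = 10.4 / 53.49 = 0.1944 mol
Temperature fell, so q_rxn = +|q_surr| = 2.942 kJ
ΔH = q_rxn / n = 15.13 kJ/mol

ΔH = 15.1 kJ/mol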